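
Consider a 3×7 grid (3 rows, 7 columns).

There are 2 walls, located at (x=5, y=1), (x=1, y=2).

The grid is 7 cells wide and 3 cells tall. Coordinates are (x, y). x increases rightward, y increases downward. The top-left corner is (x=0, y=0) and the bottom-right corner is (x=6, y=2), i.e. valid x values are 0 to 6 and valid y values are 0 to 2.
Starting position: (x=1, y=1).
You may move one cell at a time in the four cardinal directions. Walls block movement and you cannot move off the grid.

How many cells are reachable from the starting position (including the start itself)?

BFS flood-fill from (x=1, y=1):
  Distance 0: (x=1, y=1)
  Distance 1: (x=1, y=0), (x=0, y=1), (x=2, y=1)
  Distance 2: (x=0, y=0), (x=2, y=0), (x=3, y=1), (x=0, y=2), (x=2, y=2)
  Distance 3: (x=3, y=0), (x=4, y=1), (x=3, y=2)
  Distance 4: (x=4, y=0), (x=4, y=2)
  Distance 5: (x=5, y=0), (x=5, y=2)
  Distance 6: (x=6, y=0), (x=6, y=2)
  Distance 7: (x=6, y=1)
Total reachable: 19 (grid has 19 open cells total)

Answer: Reachable cells: 19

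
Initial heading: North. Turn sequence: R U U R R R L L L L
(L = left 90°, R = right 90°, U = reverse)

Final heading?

Start: North
  R (right (90° clockwise)) -> East
  U (U-turn (180°)) -> West
  U (U-turn (180°)) -> East
  R (right (90° clockwise)) -> South
  R (right (90° clockwise)) -> West
  R (right (90° clockwise)) -> North
  L (left (90° counter-clockwise)) -> West
  L (left (90° counter-clockwise)) -> South
  L (left (90° counter-clockwise)) -> East
  L (left (90° counter-clockwise)) -> North
Final: North

Answer: Final heading: North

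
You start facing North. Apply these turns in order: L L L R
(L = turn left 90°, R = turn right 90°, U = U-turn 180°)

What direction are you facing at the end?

Start: North
  L (left (90° counter-clockwise)) -> West
  L (left (90° counter-clockwise)) -> South
  L (left (90° counter-clockwise)) -> East
  R (right (90° clockwise)) -> South
Final: South

Answer: Final heading: South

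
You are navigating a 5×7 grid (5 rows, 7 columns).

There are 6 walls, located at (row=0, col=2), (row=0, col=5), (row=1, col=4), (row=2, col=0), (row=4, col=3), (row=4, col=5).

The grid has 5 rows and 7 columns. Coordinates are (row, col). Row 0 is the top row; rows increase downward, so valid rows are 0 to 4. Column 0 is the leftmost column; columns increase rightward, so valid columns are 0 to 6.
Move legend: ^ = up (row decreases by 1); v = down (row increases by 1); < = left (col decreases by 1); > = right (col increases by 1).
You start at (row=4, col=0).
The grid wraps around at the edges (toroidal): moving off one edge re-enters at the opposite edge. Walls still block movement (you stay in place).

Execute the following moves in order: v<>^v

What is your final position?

Start: (row=4, col=0)
  v (down): (row=4, col=0) -> (row=0, col=0)
  < (left): (row=0, col=0) -> (row=0, col=6)
  > (right): (row=0, col=6) -> (row=0, col=0)
  ^ (up): (row=0, col=0) -> (row=4, col=0)
  v (down): (row=4, col=0) -> (row=0, col=0)
Final: (row=0, col=0)

Answer: Final position: (row=0, col=0)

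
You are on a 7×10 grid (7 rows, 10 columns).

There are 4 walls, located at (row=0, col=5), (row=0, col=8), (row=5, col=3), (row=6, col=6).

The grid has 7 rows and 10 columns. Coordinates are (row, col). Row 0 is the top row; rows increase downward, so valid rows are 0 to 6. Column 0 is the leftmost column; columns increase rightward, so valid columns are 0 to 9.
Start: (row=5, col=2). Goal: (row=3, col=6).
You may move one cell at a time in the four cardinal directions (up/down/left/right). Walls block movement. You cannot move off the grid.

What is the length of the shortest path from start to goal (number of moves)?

Answer: Shortest path length: 6

Derivation:
BFS from (row=5, col=2) until reaching (row=3, col=6):
  Distance 0: (row=5, col=2)
  Distance 1: (row=4, col=2), (row=5, col=1), (row=6, col=2)
  Distance 2: (row=3, col=2), (row=4, col=1), (row=4, col=3), (row=5, col=0), (row=6, col=1), (row=6, col=3)
  Distance 3: (row=2, col=2), (row=3, col=1), (row=3, col=3), (row=4, col=0), (row=4, col=4), (row=6, col=0), (row=6, col=4)
  Distance 4: (row=1, col=2), (row=2, col=1), (row=2, col=3), (row=3, col=0), (row=3, col=4), (row=4, col=5), (row=5, col=4), (row=6, col=5)
  Distance 5: (row=0, col=2), (row=1, col=1), (row=1, col=3), (row=2, col=0), (row=2, col=4), (row=3, col=5), (row=4, col=6), (row=5, col=5)
  Distance 6: (row=0, col=1), (row=0, col=3), (row=1, col=0), (row=1, col=4), (row=2, col=5), (row=3, col=6), (row=4, col=7), (row=5, col=6)  <- goal reached here
One shortest path (6 moves): (row=5, col=2) -> (row=4, col=2) -> (row=4, col=3) -> (row=4, col=4) -> (row=4, col=5) -> (row=4, col=6) -> (row=3, col=6)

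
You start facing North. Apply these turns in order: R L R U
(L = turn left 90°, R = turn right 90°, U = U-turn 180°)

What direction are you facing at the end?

Start: North
  R (right (90° clockwise)) -> East
  L (left (90° counter-clockwise)) -> North
  R (right (90° clockwise)) -> East
  U (U-turn (180°)) -> West
Final: West

Answer: Final heading: West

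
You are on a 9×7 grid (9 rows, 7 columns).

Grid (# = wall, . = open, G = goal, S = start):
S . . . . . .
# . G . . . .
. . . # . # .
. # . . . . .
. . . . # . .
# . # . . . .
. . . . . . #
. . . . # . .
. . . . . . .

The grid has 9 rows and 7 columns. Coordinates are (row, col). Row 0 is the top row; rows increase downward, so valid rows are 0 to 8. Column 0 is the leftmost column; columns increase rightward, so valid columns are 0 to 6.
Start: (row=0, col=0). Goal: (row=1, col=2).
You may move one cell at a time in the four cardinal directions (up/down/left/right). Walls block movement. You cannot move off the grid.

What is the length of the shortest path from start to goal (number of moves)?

BFS from (row=0, col=0) until reaching (row=1, col=2):
  Distance 0: (row=0, col=0)
  Distance 1: (row=0, col=1)
  Distance 2: (row=0, col=2), (row=1, col=1)
  Distance 3: (row=0, col=3), (row=1, col=2), (row=2, col=1)  <- goal reached here
One shortest path (3 moves): (row=0, col=0) -> (row=0, col=1) -> (row=0, col=2) -> (row=1, col=2)

Answer: Shortest path length: 3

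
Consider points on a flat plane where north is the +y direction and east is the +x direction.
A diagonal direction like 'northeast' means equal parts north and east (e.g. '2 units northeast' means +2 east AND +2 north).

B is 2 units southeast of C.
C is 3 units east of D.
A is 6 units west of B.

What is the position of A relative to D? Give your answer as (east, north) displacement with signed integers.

Answer: A is at (east=-1, north=-2) relative to D.

Derivation:
Place D at the origin (east=0, north=0).
  C is 3 units east of D: delta (east=+3, north=+0); C at (east=3, north=0).
  B is 2 units southeast of C: delta (east=+2, north=-2); B at (east=5, north=-2).
  A is 6 units west of B: delta (east=-6, north=+0); A at (east=-1, north=-2).
Therefore A relative to D: (east=-1, north=-2).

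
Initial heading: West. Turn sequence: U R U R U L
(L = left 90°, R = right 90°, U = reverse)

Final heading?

Answer: Final heading: South

Derivation:
Start: West
  U (U-turn (180°)) -> East
  R (right (90° clockwise)) -> South
  U (U-turn (180°)) -> North
  R (right (90° clockwise)) -> East
  U (U-turn (180°)) -> West
  L (left (90° counter-clockwise)) -> South
Final: South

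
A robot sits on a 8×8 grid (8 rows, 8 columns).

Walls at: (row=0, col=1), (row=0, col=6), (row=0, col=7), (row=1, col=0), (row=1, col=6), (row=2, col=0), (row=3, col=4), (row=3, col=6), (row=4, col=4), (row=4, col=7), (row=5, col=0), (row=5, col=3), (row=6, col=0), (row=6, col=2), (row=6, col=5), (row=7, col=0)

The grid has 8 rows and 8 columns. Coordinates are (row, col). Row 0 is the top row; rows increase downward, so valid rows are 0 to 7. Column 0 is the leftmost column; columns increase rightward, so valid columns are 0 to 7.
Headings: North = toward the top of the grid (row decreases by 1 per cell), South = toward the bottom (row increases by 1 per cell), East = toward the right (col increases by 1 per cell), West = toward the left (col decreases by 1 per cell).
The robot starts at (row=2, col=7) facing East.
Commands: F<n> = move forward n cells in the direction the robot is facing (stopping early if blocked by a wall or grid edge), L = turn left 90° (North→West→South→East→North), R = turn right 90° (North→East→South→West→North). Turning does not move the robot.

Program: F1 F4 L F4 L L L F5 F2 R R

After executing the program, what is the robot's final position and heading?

Start: (row=2, col=7), facing East
  F1: move forward 0/1 (blocked), now at (row=2, col=7)
  F4: move forward 0/4 (blocked), now at (row=2, col=7)
  L: turn left, now facing North
  F4: move forward 1/4 (blocked), now at (row=1, col=7)
  L: turn left, now facing West
  L: turn left, now facing South
  L: turn left, now facing East
  F5: move forward 0/5 (blocked), now at (row=1, col=7)
  F2: move forward 0/2 (blocked), now at (row=1, col=7)
  R: turn right, now facing South
  R: turn right, now facing West
Final: (row=1, col=7), facing West

Answer: Final position: (row=1, col=7), facing West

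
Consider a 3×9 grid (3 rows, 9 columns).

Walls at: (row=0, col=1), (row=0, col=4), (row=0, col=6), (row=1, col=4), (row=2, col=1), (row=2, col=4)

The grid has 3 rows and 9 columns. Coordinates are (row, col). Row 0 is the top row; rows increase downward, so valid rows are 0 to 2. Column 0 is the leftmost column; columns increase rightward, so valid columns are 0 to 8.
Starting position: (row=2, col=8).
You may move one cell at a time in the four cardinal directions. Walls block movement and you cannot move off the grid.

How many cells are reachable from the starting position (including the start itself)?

Answer: Reachable cells: 11

Derivation:
BFS flood-fill from (row=2, col=8):
  Distance 0: (row=2, col=8)
  Distance 1: (row=1, col=8), (row=2, col=7)
  Distance 2: (row=0, col=8), (row=1, col=7), (row=2, col=6)
  Distance 3: (row=0, col=7), (row=1, col=6), (row=2, col=5)
  Distance 4: (row=1, col=5)
  Distance 5: (row=0, col=5)
Total reachable: 11 (grid has 21 open cells total)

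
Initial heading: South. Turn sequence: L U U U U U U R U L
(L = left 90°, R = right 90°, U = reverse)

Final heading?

Start: South
  L (left (90° counter-clockwise)) -> East
  U (U-turn (180°)) -> West
  U (U-turn (180°)) -> East
  U (U-turn (180°)) -> West
  U (U-turn (180°)) -> East
  U (U-turn (180°)) -> West
  U (U-turn (180°)) -> East
  R (right (90° clockwise)) -> South
  U (U-turn (180°)) -> North
  L (left (90° counter-clockwise)) -> West
Final: West

Answer: Final heading: West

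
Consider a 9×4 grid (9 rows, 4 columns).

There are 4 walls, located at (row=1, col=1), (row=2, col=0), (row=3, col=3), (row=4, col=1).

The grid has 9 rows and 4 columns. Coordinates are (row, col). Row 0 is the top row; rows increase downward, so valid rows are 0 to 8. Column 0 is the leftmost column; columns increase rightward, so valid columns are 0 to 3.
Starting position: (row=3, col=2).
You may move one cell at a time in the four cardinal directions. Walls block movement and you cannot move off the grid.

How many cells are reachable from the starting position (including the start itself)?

Answer: Reachable cells: 32

Derivation:
BFS flood-fill from (row=3, col=2):
  Distance 0: (row=3, col=2)
  Distance 1: (row=2, col=2), (row=3, col=1), (row=4, col=2)
  Distance 2: (row=1, col=2), (row=2, col=1), (row=2, col=3), (row=3, col=0), (row=4, col=3), (row=5, col=2)
  Distance 3: (row=0, col=2), (row=1, col=3), (row=4, col=0), (row=5, col=1), (row=5, col=3), (row=6, col=2)
  Distance 4: (row=0, col=1), (row=0, col=3), (row=5, col=0), (row=6, col=1), (row=6, col=3), (row=7, col=2)
  Distance 5: (row=0, col=0), (row=6, col=0), (row=7, col=1), (row=7, col=3), (row=8, col=2)
  Distance 6: (row=1, col=0), (row=7, col=0), (row=8, col=1), (row=8, col=3)
  Distance 7: (row=8, col=0)
Total reachable: 32 (grid has 32 open cells total)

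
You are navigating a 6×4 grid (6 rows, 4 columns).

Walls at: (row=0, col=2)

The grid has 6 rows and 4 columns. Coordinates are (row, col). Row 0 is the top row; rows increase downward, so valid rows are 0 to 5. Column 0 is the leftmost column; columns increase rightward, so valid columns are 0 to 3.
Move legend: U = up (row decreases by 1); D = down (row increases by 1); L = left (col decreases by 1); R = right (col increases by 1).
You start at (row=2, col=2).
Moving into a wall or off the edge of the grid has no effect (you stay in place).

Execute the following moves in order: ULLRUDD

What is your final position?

Answer: Final position: (row=2, col=1)

Derivation:
Start: (row=2, col=2)
  U (up): (row=2, col=2) -> (row=1, col=2)
  L (left): (row=1, col=2) -> (row=1, col=1)
  L (left): (row=1, col=1) -> (row=1, col=0)
  R (right): (row=1, col=0) -> (row=1, col=1)
  U (up): (row=1, col=1) -> (row=0, col=1)
  D (down): (row=0, col=1) -> (row=1, col=1)
  D (down): (row=1, col=1) -> (row=2, col=1)
Final: (row=2, col=1)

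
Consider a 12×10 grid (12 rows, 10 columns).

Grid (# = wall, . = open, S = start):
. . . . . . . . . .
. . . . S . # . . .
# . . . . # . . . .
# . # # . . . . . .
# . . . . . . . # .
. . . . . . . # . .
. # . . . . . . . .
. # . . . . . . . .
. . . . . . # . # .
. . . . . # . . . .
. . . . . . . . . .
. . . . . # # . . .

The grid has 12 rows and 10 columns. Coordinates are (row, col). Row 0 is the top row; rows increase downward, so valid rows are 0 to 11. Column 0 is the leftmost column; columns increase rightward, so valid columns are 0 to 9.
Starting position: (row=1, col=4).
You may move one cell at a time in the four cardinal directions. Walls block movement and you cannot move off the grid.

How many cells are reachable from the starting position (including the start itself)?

BFS flood-fill from (row=1, col=4):
  Distance 0: (row=1, col=4)
  Distance 1: (row=0, col=4), (row=1, col=3), (row=1, col=5), (row=2, col=4)
  Distance 2: (row=0, col=3), (row=0, col=5), (row=1, col=2), (row=2, col=3), (row=3, col=4)
  Distance 3: (row=0, col=2), (row=0, col=6), (row=1, col=1), (row=2, col=2), (row=3, col=5), (row=4, col=4)
  Distance 4: (row=0, col=1), (row=0, col=7), (row=1, col=0), (row=2, col=1), (row=3, col=6), (row=4, col=3), (row=4, col=5), (row=5, col=4)
  Distance 5: (row=0, col=0), (row=0, col=8), (row=1, col=7), (row=2, col=6), (row=3, col=1), (row=3, col=7), (row=4, col=2), (row=4, col=6), (row=5, col=3), (row=5, col=5), (row=6, col=4)
  Distance 6: (row=0, col=9), (row=1, col=8), (row=2, col=7), (row=3, col=8), (row=4, col=1), (row=4, col=7), (row=5, col=2), (row=5, col=6), (row=6, col=3), (row=6, col=5), (row=7, col=4)
  Distance 7: (row=1, col=9), (row=2, col=8), (row=3, col=9), (row=5, col=1), (row=6, col=2), (row=6, col=6), (row=7, col=3), (row=7, col=5), (row=8, col=4)
  Distance 8: (row=2, col=9), (row=4, col=9), (row=5, col=0), (row=6, col=7), (row=7, col=2), (row=7, col=6), (row=8, col=3), (row=8, col=5), (row=9, col=4)
  Distance 9: (row=5, col=9), (row=6, col=0), (row=6, col=8), (row=7, col=7), (row=8, col=2), (row=9, col=3), (row=10, col=4)
  Distance 10: (row=5, col=8), (row=6, col=9), (row=7, col=0), (row=7, col=8), (row=8, col=1), (row=8, col=7), (row=9, col=2), (row=10, col=3), (row=10, col=5), (row=11, col=4)
  Distance 11: (row=7, col=9), (row=8, col=0), (row=9, col=1), (row=9, col=7), (row=10, col=2), (row=10, col=6), (row=11, col=3)
  Distance 12: (row=8, col=9), (row=9, col=0), (row=9, col=6), (row=9, col=8), (row=10, col=1), (row=10, col=7), (row=11, col=2)
  Distance 13: (row=9, col=9), (row=10, col=0), (row=10, col=8), (row=11, col=1), (row=11, col=7)
  Distance 14: (row=10, col=9), (row=11, col=0), (row=11, col=8)
  Distance 15: (row=11, col=9)
Total reachable: 104 (grid has 104 open cells total)

Answer: Reachable cells: 104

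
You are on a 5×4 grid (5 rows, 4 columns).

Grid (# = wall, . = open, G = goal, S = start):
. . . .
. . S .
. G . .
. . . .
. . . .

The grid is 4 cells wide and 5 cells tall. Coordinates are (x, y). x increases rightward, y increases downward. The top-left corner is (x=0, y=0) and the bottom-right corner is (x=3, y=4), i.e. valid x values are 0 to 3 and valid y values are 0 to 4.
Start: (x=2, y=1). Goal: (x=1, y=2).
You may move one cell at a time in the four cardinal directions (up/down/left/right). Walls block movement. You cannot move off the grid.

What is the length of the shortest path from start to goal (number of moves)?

Answer: Shortest path length: 2

Derivation:
BFS from (x=2, y=1) until reaching (x=1, y=2):
  Distance 0: (x=2, y=1)
  Distance 1: (x=2, y=0), (x=1, y=1), (x=3, y=1), (x=2, y=2)
  Distance 2: (x=1, y=0), (x=3, y=0), (x=0, y=1), (x=1, y=2), (x=3, y=2), (x=2, y=3)  <- goal reached here
One shortest path (2 moves): (x=2, y=1) -> (x=1, y=1) -> (x=1, y=2)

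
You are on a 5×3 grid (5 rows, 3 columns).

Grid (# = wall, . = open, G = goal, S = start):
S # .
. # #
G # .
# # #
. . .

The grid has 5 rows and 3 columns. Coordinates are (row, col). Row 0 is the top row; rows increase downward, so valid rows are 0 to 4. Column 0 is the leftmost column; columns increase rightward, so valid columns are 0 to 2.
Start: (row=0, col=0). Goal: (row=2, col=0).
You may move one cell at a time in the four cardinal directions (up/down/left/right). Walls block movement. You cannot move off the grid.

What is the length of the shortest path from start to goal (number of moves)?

Answer: Shortest path length: 2

Derivation:
BFS from (row=0, col=0) until reaching (row=2, col=0):
  Distance 0: (row=0, col=0)
  Distance 1: (row=1, col=0)
  Distance 2: (row=2, col=0)  <- goal reached here
One shortest path (2 moves): (row=0, col=0) -> (row=1, col=0) -> (row=2, col=0)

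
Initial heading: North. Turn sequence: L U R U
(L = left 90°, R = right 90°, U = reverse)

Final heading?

Start: North
  L (left (90° counter-clockwise)) -> West
  U (U-turn (180°)) -> East
  R (right (90° clockwise)) -> South
  U (U-turn (180°)) -> North
Final: North

Answer: Final heading: North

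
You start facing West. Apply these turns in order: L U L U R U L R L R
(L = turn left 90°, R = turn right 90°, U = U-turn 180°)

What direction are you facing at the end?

Answer: Final heading: North

Derivation:
Start: West
  L (left (90° counter-clockwise)) -> South
  U (U-turn (180°)) -> North
  L (left (90° counter-clockwise)) -> West
  U (U-turn (180°)) -> East
  R (right (90° clockwise)) -> South
  U (U-turn (180°)) -> North
  L (left (90° counter-clockwise)) -> West
  R (right (90° clockwise)) -> North
  L (left (90° counter-clockwise)) -> West
  R (right (90° clockwise)) -> North
Final: North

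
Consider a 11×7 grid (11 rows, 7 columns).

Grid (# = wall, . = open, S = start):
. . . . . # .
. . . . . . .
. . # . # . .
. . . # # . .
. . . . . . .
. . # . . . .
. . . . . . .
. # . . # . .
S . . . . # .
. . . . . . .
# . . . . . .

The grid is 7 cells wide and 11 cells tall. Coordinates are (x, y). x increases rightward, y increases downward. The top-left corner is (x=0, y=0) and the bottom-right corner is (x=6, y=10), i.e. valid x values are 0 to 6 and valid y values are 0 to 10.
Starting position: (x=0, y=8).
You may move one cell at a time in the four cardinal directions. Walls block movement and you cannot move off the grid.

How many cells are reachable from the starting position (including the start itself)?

BFS flood-fill from (x=0, y=8):
  Distance 0: (x=0, y=8)
  Distance 1: (x=0, y=7), (x=1, y=8), (x=0, y=9)
  Distance 2: (x=0, y=6), (x=2, y=8), (x=1, y=9)
  Distance 3: (x=0, y=5), (x=1, y=6), (x=2, y=7), (x=3, y=8), (x=2, y=9), (x=1, y=10)
  Distance 4: (x=0, y=4), (x=1, y=5), (x=2, y=6), (x=3, y=7), (x=4, y=8), (x=3, y=9), (x=2, y=10)
  Distance 5: (x=0, y=3), (x=1, y=4), (x=3, y=6), (x=4, y=9), (x=3, y=10)
  Distance 6: (x=0, y=2), (x=1, y=3), (x=2, y=4), (x=3, y=5), (x=4, y=6), (x=5, y=9), (x=4, y=10)
  Distance 7: (x=0, y=1), (x=1, y=2), (x=2, y=3), (x=3, y=4), (x=4, y=5), (x=5, y=6), (x=6, y=9), (x=5, y=10)
  Distance 8: (x=0, y=0), (x=1, y=1), (x=4, y=4), (x=5, y=5), (x=6, y=6), (x=5, y=7), (x=6, y=8), (x=6, y=10)
  Distance 9: (x=1, y=0), (x=2, y=1), (x=5, y=4), (x=6, y=5), (x=6, y=7)
  Distance 10: (x=2, y=0), (x=3, y=1), (x=5, y=3), (x=6, y=4)
  Distance 11: (x=3, y=0), (x=4, y=1), (x=3, y=2), (x=5, y=2), (x=6, y=3)
  Distance 12: (x=4, y=0), (x=5, y=1), (x=6, y=2)
  Distance 13: (x=6, y=1)
  Distance 14: (x=6, y=0)
Total reachable: 67 (grid has 67 open cells total)

Answer: Reachable cells: 67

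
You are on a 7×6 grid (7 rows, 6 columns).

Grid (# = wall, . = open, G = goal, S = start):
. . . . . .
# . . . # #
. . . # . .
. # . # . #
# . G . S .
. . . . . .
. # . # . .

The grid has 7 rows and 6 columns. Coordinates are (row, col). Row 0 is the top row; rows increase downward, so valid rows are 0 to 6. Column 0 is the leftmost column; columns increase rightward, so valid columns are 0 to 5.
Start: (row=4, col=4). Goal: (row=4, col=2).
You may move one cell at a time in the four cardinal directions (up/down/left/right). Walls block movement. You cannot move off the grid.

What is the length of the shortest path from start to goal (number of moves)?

BFS from (row=4, col=4) until reaching (row=4, col=2):
  Distance 0: (row=4, col=4)
  Distance 1: (row=3, col=4), (row=4, col=3), (row=4, col=5), (row=5, col=4)
  Distance 2: (row=2, col=4), (row=4, col=2), (row=5, col=3), (row=5, col=5), (row=6, col=4)  <- goal reached here
One shortest path (2 moves): (row=4, col=4) -> (row=4, col=3) -> (row=4, col=2)

Answer: Shortest path length: 2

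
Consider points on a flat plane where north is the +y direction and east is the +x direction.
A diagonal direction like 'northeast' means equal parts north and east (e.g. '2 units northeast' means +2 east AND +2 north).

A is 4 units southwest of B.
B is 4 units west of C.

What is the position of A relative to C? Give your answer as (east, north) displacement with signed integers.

Answer: A is at (east=-8, north=-4) relative to C.

Derivation:
Place C at the origin (east=0, north=0).
  B is 4 units west of C: delta (east=-4, north=+0); B at (east=-4, north=0).
  A is 4 units southwest of B: delta (east=-4, north=-4); A at (east=-8, north=-4).
Therefore A relative to C: (east=-8, north=-4).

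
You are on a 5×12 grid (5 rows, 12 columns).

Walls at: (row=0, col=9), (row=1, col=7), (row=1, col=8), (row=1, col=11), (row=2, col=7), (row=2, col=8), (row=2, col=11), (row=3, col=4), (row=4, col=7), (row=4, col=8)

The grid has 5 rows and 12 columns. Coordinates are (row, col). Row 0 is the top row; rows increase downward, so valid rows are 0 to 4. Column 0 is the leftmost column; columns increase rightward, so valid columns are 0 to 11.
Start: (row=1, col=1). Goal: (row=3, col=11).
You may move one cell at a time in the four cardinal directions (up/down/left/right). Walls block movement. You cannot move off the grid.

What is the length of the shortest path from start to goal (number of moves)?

Answer: Shortest path length: 12

Derivation:
BFS from (row=1, col=1) until reaching (row=3, col=11):
  Distance 0: (row=1, col=1)
  Distance 1: (row=0, col=1), (row=1, col=0), (row=1, col=2), (row=2, col=1)
  Distance 2: (row=0, col=0), (row=0, col=2), (row=1, col=3), (row=2, col=0), (row=2, col=2), (row=3, col=1)
  Distance 3: (row=0, col=3), (row=1, col=4), (row=2, col=3), (row=3, col=0), (row=3, col=2), (row=4, col=1)
  Distance 4: (row=0, col=4), (row=1, col=5), (row=2, col=4), (row=3, col=3), (row=4, col=0), (row=4, col=2)
  Distance 5: (row=0, col=5), (row=1, col=6), (row=2, col=5), (row=4, col=3)
  Distance 6: (row=0, col=6), (row=2, col=6), (row=3, col=5), (row=4, col=4)
  Distance 7: (row=0, col=7), (row=3, col=6), (row=4, col=5)
  Distance 8: (row=0, col=8), (row=3, col=7), (row=4, col=6)
  Distance 9: (row=3, col=8)
  Distance 10: (row=3, col=9)
  Distance 11: (row=2, col=9), (row=3, col=10), (row=4, col=9)
  Distance 12: (row=1, col=9), (row=2, col=10), (row=3, col=11), (row=4, col=10)  <- goal reached here
One shortest path (12 moves): (row=1, col=1) -> (row=1, col=2) -> (row=1, col=3) -> (row=1, col=4) -> (row=1, col=5) -> (row=1, col=6) -> (row=2, col=6) -> (row=3, col=6) -> (row=3, col=7) -> (row=3, col=8) -> (row=3, col=9) -> (row=3, col=10) -> (row=3, col=11)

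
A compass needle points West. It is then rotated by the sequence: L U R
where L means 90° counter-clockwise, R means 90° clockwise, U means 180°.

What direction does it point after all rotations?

Start: West
  L (left (90° counter-clockwise)) -> South
  U (U-turn (180°)) -> North
  R (right (90° clockwise)) -> East
Final: East

Answer: Final heading: East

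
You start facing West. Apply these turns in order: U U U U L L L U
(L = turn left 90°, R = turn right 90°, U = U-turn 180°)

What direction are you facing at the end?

Answer: Final heading: South

Derivation:
Start: West
  U (U-turn (180°)) -> East
  U (U-turn (180°)) -> West
  U (U-turn (180°)) -> East
  U (U-turn (180°)) -> West
  L (left (90° counter-clockwise)) -> South
  L (left (90° counter-clockwise)) -> East
  L (left (90° counter-clockwise)) -> North
  U (U-turn (180°)) -> South
Final: South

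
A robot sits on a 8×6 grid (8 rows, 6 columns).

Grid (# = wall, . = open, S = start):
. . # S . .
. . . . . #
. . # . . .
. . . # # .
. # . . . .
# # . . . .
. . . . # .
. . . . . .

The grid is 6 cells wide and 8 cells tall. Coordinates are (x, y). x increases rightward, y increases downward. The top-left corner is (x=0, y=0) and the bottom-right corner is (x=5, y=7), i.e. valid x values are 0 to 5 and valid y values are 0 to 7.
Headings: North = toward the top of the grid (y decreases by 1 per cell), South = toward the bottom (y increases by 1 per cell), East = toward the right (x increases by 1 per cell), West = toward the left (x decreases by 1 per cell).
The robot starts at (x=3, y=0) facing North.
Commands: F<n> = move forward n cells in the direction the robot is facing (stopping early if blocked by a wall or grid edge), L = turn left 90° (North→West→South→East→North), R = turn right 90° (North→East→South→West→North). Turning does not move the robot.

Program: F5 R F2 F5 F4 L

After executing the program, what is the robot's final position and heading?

Answer: Final position: (x=5, y=0), facing North

Derivation:
Start: (x=3, y=0), facing North
  F5: move forward 0/5 (blocked), now at (x=3, y=0)
  R: turn right, now facing East
  F2: move forward 2, now at (x=5, y=0)
  F5: move forward 0/5 (blocked), now at (x=5, y=0)
  F4: move forward 0/4 (blocked), now at (x=5, y=0)
  L: turn left, now facing North
Final: (x=5, y=0), facing North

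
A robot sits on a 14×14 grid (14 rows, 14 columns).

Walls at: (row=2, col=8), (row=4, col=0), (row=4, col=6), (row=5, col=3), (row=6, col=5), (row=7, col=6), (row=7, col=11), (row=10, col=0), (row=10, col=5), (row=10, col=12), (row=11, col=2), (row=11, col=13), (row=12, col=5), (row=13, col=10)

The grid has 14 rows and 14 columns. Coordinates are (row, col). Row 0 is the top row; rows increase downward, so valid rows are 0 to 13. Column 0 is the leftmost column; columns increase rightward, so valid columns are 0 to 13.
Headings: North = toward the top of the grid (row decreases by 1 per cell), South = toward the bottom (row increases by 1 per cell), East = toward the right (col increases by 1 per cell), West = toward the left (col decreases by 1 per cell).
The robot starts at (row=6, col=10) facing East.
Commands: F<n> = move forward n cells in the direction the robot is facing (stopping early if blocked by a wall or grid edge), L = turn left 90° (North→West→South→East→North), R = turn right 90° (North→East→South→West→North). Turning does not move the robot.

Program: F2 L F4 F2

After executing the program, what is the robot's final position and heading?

Start: (row=6, col=10), facing East
  F2: move forward 2, now at (row=6, col=12)
  L: turn left, now facing North
  F4: move forward 4, now at (row=2, col=12)
  F2: move forward 2, now at (row=0, col=12)
Final: (row=0, col=12), facing North

Answer: Final position: (row=0, col=12), facing North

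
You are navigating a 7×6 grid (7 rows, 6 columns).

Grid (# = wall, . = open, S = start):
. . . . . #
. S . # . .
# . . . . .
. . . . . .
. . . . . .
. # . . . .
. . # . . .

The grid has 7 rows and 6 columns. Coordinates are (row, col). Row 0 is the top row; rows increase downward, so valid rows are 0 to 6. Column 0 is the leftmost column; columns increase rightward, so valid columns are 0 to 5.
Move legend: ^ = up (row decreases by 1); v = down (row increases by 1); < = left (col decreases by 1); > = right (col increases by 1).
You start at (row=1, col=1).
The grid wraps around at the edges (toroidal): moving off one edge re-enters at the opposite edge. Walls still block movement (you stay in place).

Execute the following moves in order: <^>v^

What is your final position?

Answer: Final position: (row=0, col=1)

Derivation:
Start: (row=1, col=1)
  < (left): (row=1, col=1) -> (row=1, col=0)
  ^ (up): (row=1, col=0) -> (row=0, col=0)
  > (right): (row=0, col=0) -> (row=0, col=1)
  v (down): (row=0, col=1) -> (row=1, col=1)
  ^ (up): (row=1, col=1) -> (row=0, col=1)
Final: (row=0, col=1)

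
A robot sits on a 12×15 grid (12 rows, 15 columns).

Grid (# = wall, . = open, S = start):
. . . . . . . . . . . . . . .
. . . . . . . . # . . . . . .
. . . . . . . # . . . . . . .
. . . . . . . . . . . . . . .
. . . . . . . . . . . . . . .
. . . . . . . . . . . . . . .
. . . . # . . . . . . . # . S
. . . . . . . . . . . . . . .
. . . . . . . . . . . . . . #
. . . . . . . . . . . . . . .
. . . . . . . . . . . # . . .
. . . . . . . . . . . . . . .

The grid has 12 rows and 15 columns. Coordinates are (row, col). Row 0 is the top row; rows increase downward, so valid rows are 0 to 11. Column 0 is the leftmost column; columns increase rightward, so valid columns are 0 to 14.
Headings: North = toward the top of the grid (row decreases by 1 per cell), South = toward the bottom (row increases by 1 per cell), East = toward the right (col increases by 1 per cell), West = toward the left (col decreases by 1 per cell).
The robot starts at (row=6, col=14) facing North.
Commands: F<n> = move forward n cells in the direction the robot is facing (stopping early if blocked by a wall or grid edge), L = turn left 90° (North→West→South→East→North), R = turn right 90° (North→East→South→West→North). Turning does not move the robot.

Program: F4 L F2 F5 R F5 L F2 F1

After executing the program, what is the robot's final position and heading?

Start: (row=6, col=14), facing North
  F4: move forward 4, now at (row=2, col=14)
  L: turn left, now facing West
  F2: move forward 2, now at (row=2, col=12)
  F5: move forward 4/5 (blocked), now at (row=2, col=8)
  R: turn right, now facing North
  F5: move forward 0/5 (blocked), now at (row=2, col=8)
  L: turn left, now facing West
  F2: move forward 0/2 (blocked), now at (row=2, col=8)
  F1: move forward 0/1 (blocked), now at (row=2, col=8)
Final: (row=2, col=8), facing West

Answer: Final position: (row=2, col=8), facing West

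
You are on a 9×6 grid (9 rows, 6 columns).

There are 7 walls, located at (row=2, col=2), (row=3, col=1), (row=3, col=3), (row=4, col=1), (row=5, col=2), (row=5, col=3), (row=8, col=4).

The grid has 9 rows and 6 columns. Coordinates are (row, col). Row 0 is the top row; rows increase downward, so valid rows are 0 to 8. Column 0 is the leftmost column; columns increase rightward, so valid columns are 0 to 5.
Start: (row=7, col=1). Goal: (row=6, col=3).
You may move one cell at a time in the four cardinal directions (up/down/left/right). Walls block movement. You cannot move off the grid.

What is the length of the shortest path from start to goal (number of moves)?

BFS from (row=7, col=1) until reaching (row=6, col=3):
  Distance 0: (row=7, col=1)
  Distance 1: (row=6, col=1), (row=7, col=0), (row=7, col=2), (row=8, col=1)
  Distance 2: (row=5, col=1), (row=6, col=0), (row=6, col=2), (row=7, col=3), (row=8, col=0), (row=8, col=2)
  Distance 3: (row=5, col=0), (row=6, col=3), (row=7, col=4), (row=8, col=3)  <- goal reached here
One shortest path (3 moves): (row=7, col=1) -> (row=7, col=2) -> (row=7, col=3) -> (row=6, col=3)

Answer: Shortest path length: 3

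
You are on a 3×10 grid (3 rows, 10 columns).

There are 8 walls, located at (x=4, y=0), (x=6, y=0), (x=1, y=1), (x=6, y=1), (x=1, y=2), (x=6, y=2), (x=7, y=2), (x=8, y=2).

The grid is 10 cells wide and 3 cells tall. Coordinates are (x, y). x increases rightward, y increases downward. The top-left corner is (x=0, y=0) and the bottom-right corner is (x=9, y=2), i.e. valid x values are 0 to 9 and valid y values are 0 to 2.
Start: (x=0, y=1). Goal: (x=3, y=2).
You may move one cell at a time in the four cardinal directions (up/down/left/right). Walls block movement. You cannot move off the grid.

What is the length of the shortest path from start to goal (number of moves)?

BFS from (x=0, y=1) until reaching (x=3, y=2):
  Distance 0: (x=0, y=1)
  Distance 1: (x=0, y=0), (x=0, y=2)
  Distance 2: (x=1, y=0)
  Distance 3: (x=2, y=0)
  Distance 4: (x=3, y=0), (x=2, y=1)
  Distance 5: (x=3, y=1), (x=2, y=2)
  Distance 6: (x=4, y=1), (x=3, y=2)  <- goal reached here
One shortest path (6 moves): (x=0, y=1) -> (x=0, y=0) -> (x=1, y=0) -> (x=2, y=0) -> (x=3, y=0) -> (x=3, y=1) -> (x=3, y=2)

Answer: Shortest path length: 6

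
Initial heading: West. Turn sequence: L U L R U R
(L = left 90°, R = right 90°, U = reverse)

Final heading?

Start: West
  L (left (90° counter-clockwise)) -> South
  U (U-turn (180°)) -> North
  L (left (90° counter-clockwise)) -> West
  R (right (90° clockwise)) -> North
  U (U-turn (180°)) -> South
  R (right (90° clockwise)) -> West
Final: West

Answer: Final heading: West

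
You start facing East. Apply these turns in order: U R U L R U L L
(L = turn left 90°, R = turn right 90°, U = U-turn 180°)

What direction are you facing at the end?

Start: East
  U (U-turn (180°)) -> West
  R (right (90° clockwise)) -> North
  U (U-turn (180°)) -> South
  L (left (90° counter-clockwise)) -> East
  R (right (90° clockwise)) -> South
  U (U-turn (180°)) -> North
  L (left (90° counter-clockwise)) -> West
  L (left (90° counter-clockwise)) -> South
Final: South

Answer: Final heading: South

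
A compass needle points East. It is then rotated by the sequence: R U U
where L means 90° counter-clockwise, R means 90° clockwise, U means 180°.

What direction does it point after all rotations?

Start: East
  R (right (90° clockwise)) -> South
  U (U-turn (180°)) -> North
  U (U-turn (180°)) -> South
Final: South

Answer: Final heading: South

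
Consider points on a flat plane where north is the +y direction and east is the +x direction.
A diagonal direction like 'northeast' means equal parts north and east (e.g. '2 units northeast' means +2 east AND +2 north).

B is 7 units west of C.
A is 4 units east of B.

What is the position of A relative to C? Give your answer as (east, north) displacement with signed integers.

Place C at the origin (east=0, north=0).
  B is 7 units west of C: delta (east=-7, north=+0); B at (east=-7, north=0).
  A is 4 units east of B: delta (east=+4, north=+0); A at (east=-3, north=0).
Therefore A relative to C: (east=-3, north=0).

Answer: A is at (east=-3, north=0) relative to C.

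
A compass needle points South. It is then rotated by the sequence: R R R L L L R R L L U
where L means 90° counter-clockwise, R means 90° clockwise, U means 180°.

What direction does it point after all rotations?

Answer: Final heading: North

Derivation:
Start: South
  R (right (90° clockwise)) -> West
  R (right (90° clockwise)) -> North
  R (right (90° clockwise)) -> East
  L (left (90° counter-clockwise)) -> North
  L (left (90° counter-clockwise)) -> West
  L (left (90° counter-clockwise)) -> South
  R (right (90° clockwise)) -> West
  R (right (90° clockwise)) -> North
  L (left (90° counter-clockwise)) -> West
  L (left (90° counter-clockwise)) -> South
  U (U-turn (180°)) -> North
Final: North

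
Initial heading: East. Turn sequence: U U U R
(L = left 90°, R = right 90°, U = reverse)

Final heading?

Start: East
  U (U-turn (180°)) -> West
  U (U-turn (180°)) -> East
  U (U-turn (180°)) -> West
  R (right (90° clockwise)) -> North
Final: North

Answer: Final heading: North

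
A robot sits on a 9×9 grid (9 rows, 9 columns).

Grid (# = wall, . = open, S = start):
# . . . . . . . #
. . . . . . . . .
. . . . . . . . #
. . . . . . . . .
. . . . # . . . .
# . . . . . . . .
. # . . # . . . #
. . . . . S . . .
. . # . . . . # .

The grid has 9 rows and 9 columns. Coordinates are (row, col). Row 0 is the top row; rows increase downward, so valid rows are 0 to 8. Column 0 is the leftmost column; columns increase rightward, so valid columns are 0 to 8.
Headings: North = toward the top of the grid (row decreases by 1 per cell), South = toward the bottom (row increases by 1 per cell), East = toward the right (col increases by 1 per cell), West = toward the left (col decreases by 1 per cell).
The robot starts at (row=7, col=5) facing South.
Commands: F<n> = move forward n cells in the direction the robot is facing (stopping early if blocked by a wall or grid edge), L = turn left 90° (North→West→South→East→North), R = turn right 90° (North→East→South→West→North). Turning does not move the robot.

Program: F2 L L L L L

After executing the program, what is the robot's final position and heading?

Answer: Final position: (row=8, col=5), facing East

Derivation:
Start: (row=7, col=5), facing South
  F2: move forward 1/2 (blocked), now at (row=8, col=5)
  L: turn left, now facing East
  L: turn left, now facing North
  L: turn left, now facing West
  L: turn left, now facing South
  L: turn left, now facing East
Final: (row=8, col=5), facing East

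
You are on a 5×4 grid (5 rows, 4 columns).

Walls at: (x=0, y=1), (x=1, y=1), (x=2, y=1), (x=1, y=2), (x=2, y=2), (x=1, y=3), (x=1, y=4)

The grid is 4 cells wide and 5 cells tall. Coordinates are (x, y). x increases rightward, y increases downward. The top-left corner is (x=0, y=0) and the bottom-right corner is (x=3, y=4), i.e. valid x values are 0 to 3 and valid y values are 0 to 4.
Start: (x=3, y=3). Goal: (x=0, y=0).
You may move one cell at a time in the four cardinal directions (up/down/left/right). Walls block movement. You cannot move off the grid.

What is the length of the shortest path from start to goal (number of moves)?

BFS from (x=3, y=3) until reaching (x=0, y=0):
  Distance 0: (x=3, y=3)
  Distance 1: (x=3, y=2), (x=2, y=3), (x=3, y=4)
  Distance 2: (x=3, y=1), (x=2, y=4)
  Distance 3: (x=3, y=0)
  Distance 4: (x=2, y=0)
  Distance 5: (x=1, y=0)
  Distance 6: (x=0, y=0)  <- goal reached here
One shortest path (6 moves): (x=3, y=3) -> (x=3, y=2) -> (x=3, y=1) -> (x=3, y=0) -> (x=2, y=0) -> (x=1, y=0) -> (x=0, y=0)

Answer: Shortest path length: 6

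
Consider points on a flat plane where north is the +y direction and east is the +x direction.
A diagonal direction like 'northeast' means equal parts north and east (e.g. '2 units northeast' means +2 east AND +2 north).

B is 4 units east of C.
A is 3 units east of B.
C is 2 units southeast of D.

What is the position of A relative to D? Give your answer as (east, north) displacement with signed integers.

Answer: A is at (east=9, north=-2) relative to D.

Derivation:
Place D at the origin (east=0, north=0).
  C is 2 units southeast of D: delta (east=+2, north=-2); C at (east=2, north=-2).
  B is 4 units east of C: delta (east=+4, north=+0); B at (east=6, north=-2).
  A is 3 units east of B: delta (east=+3, north=+0); A at (east=9, north=-2).
Therefore A relative to D: (east=9, north=-2).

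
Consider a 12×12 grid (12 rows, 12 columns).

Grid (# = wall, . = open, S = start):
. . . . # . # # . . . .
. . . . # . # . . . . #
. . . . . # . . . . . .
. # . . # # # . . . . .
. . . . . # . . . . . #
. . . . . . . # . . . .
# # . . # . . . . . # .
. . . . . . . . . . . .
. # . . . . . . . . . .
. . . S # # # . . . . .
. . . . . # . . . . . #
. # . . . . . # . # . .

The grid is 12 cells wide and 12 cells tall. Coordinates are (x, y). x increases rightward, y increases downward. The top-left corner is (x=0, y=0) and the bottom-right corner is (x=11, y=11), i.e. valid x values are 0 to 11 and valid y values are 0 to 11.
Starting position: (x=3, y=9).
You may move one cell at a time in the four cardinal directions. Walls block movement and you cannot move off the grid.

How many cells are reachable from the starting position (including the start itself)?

Answer: Reachable cells: 115

Derivation:
BFS flood-fill from (x=3, y=9):
  Distance 0: (x=3, y=9)
  Distance 1: (x=3, y=8), (x=2, y=9), (x=3, y=10)
  Distance 2: (x=3, y=7), (x=2, y=8), (x=4, y=8), (x=1, y=9), (x=2, y=10), (x=4, y=10), (x=3, y=11)
  Distance 3: (x=3, y=6), (x=2, y=7), (x=4, y=7), (x=5, y=8), (x=0, y=9), (x=1, y=10), (x=2, y=11), (x=4, y=11)
  Distance 4: (x=3, y=5), (x=2, y=6), (x=1, y=7), (x=5, y=7), (x=0, y=8), (x=6, y=8), (x=0, y=10), (x=5, y=11)
  Distance 5: (x=3, y=4), (x=2, y=5), (x=4, y=5), (x=5, y=6), (x=0, y=7), (x=6, y=7), (x=7, y=8), (x=0, y=11), (x=6, y=11)
  Distance 6: (x=3, y=3), (x=2, y=4), (x=4, y=4), (x=1, y=5), (x=5, y=5), (x=6, y=6), (x=7, y=7), (x=8, y=8), (x=7, y=9), (x=6, y=10)
  Distance 7: (x=3, y=2), (x=2, y=3), (x=1, y=4), (x=0, y=5), (x=6, y=5), (x=7, y=6), (x=8, y=7), (x=9, y=8), (x=8, y=9), (x=7, y=10)
  Distance 8: (x=3, y=1), (x=2, y=2), (x=4, y=2), (x=0, y=4), (x=6, y=4), (x=8, y=6), (x=9, y=7), (x=10, y=8), (x=9, y=9), (x=8, y=10)
  Distance 9: (x=3, y=0), (x=2, y=1), (x=1, y=2), (x=0, y=3), (x=7, y=4), (x=8, y=5), (x=9, y=6), (x=10, y=7), (x=11, y=8), (x=10, y=9), (x=9, y=10), (x=8, y=11)
  Distance 10: (x=2, y=0), (x=1, y=1), (x=0, y=2), (x=7, y=3), (x=8, y=4), (x=9, y=5), (x=11, y=7), (x=11, y=9), (x=10, y=10)
  Distance 11: (x=1, y=0), (x=0, y=1), (x=7, y=2), (x=8, y=3), (x=9, y=4), (x=10, y=5), (x=11, y=6), (x=10, y=11)
  Distance 12: (x=0, y=0), (x=7, y=1), (x=6, y=2), (x=8, y=2), (x=9, y=3), (x=10, y=4), (x=11, y=5), (x=11, y=11)
  Distance 13: (x=8, y=1), (x=9, y=2), (x=10, y=3)
  Distance 14: (x=8, y=0), (x=9, y=1), (x=10, y=2), (x=11, y=3)
  Distance 15: (x=9, y=0), (x=10, y=1), (x=11, y=2)
  Distance 16: (x=10, y=0)
  Distance 17: (x=11, y=0)
Total reachable: 115 (grid has 117 open cells total)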